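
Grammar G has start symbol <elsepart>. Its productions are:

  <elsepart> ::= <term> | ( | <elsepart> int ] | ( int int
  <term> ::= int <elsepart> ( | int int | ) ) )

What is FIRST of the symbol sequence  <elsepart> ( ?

{ (, ), int }

Add FIRST(<elsepart>) = { (, ), int }; <elsepart> is not nullable, stop.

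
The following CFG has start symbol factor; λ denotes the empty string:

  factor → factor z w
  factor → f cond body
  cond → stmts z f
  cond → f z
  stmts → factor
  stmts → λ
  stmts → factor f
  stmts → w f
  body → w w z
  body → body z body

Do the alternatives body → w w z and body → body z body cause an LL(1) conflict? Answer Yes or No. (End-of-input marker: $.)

FIRST(w w z) = { w } and FIRST(body z body) = { w }.
Both contain w, so the two alternatives are not disjoint — LL(1) conflict.

Yes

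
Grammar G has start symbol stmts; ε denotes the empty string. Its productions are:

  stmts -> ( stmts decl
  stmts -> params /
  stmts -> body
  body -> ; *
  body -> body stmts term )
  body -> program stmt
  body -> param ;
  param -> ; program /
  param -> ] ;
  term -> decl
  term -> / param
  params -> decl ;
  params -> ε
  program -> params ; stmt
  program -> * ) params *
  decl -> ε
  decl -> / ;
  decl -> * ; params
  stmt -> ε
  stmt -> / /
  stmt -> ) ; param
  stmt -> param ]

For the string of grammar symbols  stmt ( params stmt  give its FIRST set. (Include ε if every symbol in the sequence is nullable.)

Add FIRST(stmt)\{ε} = { ), /, ;, ] }; stmt is nullable, continue.
( is a terminal; add {(} and stop.

{ (, ), /, ;, ] }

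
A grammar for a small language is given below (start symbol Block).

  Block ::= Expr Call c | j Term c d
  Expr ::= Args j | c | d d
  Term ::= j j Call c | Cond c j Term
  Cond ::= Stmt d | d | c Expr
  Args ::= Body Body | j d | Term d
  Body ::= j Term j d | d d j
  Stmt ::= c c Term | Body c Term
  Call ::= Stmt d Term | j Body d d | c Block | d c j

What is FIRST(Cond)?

From Cond ::= Stmt d: add FIRST(Stmt) = { c, d, j }.
Cond ::= d contributes {d}.
Cond ::= c Expr contributes {c}.
Union: FIRST(Cond) = { c, d, j }.

{ c, d, j }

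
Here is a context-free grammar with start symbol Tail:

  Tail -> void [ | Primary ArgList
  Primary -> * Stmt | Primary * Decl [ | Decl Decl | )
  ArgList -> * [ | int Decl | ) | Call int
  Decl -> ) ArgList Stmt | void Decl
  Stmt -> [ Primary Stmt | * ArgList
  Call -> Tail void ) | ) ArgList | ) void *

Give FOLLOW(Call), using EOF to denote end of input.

In ArgList -> Call int: add FIRST(int) = { int }.
Union: FOLLOW(Call) = { int }.

{ int }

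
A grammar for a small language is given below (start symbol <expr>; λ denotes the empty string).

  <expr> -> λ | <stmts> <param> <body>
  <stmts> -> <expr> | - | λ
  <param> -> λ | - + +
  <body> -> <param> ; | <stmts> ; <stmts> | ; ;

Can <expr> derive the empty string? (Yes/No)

Yes

<expr> has an λ-production, so <expr> ⇒ λ.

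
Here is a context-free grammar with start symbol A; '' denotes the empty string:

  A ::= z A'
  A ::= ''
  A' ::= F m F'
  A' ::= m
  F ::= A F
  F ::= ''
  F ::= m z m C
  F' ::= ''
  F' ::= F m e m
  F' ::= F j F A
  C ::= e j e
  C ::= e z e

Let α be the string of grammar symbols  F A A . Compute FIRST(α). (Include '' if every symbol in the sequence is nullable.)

Add FIRST(F)\{''} = { m, z }; F is nullable, continue.
Add FIRST(A)\{''} = { z }; A is nullable, continue.
Add FIRST(A)\{''} = { z }; A is nullable, continue.
Every symbol is nullable, so include ''.

{ m, z, '' }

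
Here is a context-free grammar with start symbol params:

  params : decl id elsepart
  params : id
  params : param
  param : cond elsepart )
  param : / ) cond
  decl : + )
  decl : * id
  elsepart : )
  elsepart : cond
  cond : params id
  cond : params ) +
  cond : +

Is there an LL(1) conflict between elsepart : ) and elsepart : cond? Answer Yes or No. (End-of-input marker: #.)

No

FIRST()) = { ) } and FIRST(cond) = { *, +, /, id }.
The FIRST sets are disjoint and neither alternative is nullable — no conflict.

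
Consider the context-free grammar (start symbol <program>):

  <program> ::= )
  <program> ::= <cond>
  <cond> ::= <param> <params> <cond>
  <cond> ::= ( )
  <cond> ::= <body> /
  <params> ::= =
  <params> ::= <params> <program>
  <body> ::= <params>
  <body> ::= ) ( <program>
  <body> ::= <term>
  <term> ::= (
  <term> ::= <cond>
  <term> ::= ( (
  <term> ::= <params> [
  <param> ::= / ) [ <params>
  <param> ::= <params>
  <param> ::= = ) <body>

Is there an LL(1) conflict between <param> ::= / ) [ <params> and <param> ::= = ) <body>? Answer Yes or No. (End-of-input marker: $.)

FIRST(/ ) [ <params>) = { / } and FIRST(= ) <body>) = { = }.
The FIRST sets are disjoint and neither alternative is nullable — no conflict.

No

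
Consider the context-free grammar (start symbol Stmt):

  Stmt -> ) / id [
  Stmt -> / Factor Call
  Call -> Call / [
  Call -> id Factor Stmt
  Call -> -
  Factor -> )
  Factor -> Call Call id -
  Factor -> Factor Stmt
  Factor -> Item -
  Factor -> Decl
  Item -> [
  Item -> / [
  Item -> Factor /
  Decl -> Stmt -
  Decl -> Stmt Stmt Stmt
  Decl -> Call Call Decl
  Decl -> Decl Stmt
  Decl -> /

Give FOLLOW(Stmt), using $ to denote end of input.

{ $, ), -, /, id }

Stmt is the start symbol, so $ ∈ FOLLOW(Stmt).
In Call -> id Factor Stmt: Stmt is at the end, add FOLLOW(Call) = { $, ), -, /, id }.
In Factor -> Factor Stmt: Stmt is at the end, add FOLLOW(Factor) = { ), -, /, id }.
In Decl -> Stmt -: add FIRST(-) = { - }.
In Decl -> Stmt Stmt Stmt: add FIRST(Stmt Stmt) = { ), / }.
In Decl -> Stmt Stmt Stmt: add FIRST(Stmt) = { ), / }.
In Decl -> Stmt Stmt Stmt: Stmt is at the end, add FOLLOW(Decl) = { ), -, /, id }.
In Decl -> Decl Stmt: Stmt is at the end, add FOLLOW(Decl) = { ), -, /, id }.
Union: FOLLOW(Stmt) = { $, ), -, /, id }.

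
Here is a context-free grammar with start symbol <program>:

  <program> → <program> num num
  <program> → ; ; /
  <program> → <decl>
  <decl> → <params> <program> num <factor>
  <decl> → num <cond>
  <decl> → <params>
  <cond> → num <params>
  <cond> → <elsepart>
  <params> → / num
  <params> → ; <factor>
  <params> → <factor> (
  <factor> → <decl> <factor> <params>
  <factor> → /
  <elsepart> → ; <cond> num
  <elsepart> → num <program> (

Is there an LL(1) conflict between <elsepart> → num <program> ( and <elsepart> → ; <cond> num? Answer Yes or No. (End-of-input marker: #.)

FIRST(num <program> () = { num } and FIRST(; <cond> num) = { ; }.
The FIRST sets are disjoint and neither alternative is nullable — no conflict.

No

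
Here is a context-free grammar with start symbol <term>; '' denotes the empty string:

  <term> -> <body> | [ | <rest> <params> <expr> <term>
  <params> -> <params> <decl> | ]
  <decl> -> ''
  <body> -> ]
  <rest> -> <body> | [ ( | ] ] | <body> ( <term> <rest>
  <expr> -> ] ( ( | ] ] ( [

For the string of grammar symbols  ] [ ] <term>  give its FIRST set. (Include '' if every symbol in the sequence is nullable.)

] is a terminal; add {]} and stop.

{ ] }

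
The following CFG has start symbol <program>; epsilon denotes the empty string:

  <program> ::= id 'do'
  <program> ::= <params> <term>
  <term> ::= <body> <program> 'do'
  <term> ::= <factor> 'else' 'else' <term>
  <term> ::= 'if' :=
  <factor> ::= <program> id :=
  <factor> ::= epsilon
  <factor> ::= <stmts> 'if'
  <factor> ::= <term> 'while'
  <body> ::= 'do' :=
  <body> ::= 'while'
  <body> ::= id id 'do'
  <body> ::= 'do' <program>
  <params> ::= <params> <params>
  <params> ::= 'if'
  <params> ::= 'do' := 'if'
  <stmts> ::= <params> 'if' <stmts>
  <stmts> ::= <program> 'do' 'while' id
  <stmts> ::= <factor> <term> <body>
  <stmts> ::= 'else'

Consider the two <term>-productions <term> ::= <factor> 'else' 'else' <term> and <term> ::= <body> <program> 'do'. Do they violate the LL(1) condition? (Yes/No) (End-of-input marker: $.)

FIRST(<factor> 'else' 'else' <term>) = { 'do', 'else', 'if', 'while', id } and FIRST(<body> <program> 'do') = { 'do', 'while', id }.
Both contain 'do', so the two alternatives are not disjoint — LL(1) conflict.

Yes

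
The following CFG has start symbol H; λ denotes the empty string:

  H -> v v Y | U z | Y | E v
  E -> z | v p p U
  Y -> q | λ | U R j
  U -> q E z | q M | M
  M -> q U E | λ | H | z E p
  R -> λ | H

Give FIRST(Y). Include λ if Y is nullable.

{ j, q, v, z, λ }

Y -> q contributes {q}.
Y -> λ contributes λ.
From Y -> U R j: U, R nullable, take FIRST(U) ∪ FIRST(R) ∪ {j} = { j, q, v, z }.
Union: FIRST(Y) = { j, q, v, z, λ }.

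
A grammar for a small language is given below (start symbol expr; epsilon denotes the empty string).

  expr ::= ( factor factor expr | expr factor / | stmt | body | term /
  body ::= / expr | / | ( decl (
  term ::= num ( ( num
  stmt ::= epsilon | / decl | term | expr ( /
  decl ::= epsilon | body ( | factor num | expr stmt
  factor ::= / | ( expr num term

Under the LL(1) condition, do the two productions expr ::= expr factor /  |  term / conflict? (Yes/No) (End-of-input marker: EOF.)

FIRST(expr factor /) = { (, /, num } and FIRST(term /) = { num }.
Both contain num, so the two alternatives are not disjoint — LL(1) conflict.

Yes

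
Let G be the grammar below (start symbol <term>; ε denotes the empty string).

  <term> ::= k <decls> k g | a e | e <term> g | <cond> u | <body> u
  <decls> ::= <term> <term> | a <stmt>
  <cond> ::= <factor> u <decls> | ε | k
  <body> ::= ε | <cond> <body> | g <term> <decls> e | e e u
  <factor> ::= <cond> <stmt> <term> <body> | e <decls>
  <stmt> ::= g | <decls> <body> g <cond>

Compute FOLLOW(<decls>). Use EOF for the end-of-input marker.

In <term> ::= k <decls> k g: add FIRST(k g) = { k }.
In <cond> ::= <factor> u <decls>: <decls> is at the end, add FOLLOW(<cond>) = { a, e, g, k, u }.
In <body> ::= g <term> <decls> e: add FIRST(e) = { e }.
In <factor> ::= e <decls>: <decls> is at the end, add FOLLOW(<factor>) = { u }.
In <stmt> ::= <decls> <body> g <cond>: add FIRST(<body> g <cond>) = { a, e, g, k, u }.
Union: FOLLOW(<decls>) = { a, e, g, k, u }.

{ a, e, g, k, u }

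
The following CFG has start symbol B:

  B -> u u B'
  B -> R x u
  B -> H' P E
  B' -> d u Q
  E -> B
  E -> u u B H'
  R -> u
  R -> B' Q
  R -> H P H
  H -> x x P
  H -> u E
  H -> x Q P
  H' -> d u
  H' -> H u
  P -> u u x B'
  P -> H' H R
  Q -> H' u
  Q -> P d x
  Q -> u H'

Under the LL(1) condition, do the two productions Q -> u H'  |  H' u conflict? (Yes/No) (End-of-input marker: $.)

FIRST(u H') = { u } and FIRST(H' u) = { d, u, x }.
Both contain u, so the two alternatives are not disjoint — LL(1) conflict.

Yes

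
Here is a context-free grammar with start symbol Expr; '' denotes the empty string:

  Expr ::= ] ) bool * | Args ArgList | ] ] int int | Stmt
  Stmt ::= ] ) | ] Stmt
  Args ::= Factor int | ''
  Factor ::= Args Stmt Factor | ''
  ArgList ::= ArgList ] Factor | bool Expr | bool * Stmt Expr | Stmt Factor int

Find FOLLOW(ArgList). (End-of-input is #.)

{ #, ] }

In Expr ::= Args ArgList: ArgList is at the end, add FOLLOW(Expr) = { #, ] }.
In ArgList ::= ArgList ] Factor: add FIRST(] Factor) = { ] }.
Union: FOLLOW(ArgList) = { #, ] }.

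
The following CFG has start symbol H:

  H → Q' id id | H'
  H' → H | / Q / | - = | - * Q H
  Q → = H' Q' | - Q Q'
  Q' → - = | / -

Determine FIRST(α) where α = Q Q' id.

Add FIRST(Q) = { -, = }; Q is not nullable, stop.

{ -, = }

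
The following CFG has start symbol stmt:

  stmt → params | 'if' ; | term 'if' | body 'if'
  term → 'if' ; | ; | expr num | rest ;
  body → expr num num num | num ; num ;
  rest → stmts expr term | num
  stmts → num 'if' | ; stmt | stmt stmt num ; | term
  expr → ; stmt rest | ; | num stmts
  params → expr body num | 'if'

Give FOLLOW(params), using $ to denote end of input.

{ $, 'if', ;, num }

In stmt → params: params is at the end, add FOLLOW(stmt) = { $, 'if', ;, num }.
Union: FOLLOW(params) = { $, 'if', ;, num }.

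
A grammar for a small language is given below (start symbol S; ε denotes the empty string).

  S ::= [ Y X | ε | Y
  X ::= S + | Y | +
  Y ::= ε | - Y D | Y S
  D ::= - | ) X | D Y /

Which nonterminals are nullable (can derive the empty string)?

Directly nullable (have an ε-production): S, Y.
X ::= Y with every symbol nullable, so X is nullable.
No other nonterminal has a production whose RHS symbols are all nullable.

{ S, X, Y }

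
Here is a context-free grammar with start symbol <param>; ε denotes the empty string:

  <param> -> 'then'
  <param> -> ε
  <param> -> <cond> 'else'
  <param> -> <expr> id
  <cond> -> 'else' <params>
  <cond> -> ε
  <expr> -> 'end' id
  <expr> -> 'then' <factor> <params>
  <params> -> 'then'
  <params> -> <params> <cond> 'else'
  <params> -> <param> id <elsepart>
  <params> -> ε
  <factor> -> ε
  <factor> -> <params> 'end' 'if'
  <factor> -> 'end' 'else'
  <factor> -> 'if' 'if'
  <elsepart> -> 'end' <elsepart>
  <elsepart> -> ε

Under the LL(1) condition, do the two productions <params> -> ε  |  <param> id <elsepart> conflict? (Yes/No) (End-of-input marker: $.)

FIRST(ε) = { ε } and FIRST(<param> id <elsepart>) = { 'else', 'end', 'then', id }.
The first alternative is nullable and FOLLOW(<params>) = { 'else', 'end', id } shares 'else' with FIRST of the second — conflict.

Yes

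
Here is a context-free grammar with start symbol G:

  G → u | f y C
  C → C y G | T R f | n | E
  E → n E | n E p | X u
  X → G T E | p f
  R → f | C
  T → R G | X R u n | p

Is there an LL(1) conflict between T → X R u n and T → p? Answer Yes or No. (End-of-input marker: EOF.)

Yes

FIRST(X R u n) = { f, p, u } and FIRST(p) = { p }.
Both contain p, so the two alternatives are not disjoint — LL(1) conflict.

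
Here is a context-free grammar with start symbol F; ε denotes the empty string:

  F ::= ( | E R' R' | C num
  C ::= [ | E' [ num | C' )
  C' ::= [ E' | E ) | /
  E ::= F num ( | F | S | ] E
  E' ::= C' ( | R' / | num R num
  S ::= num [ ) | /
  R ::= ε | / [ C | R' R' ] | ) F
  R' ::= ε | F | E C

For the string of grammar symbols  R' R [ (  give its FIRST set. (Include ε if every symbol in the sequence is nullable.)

Add FIRST(R')\{ε} = { (, /, [, ], num }; R' is nullable, continue.
Add FIRST(R)\{ε} = { (, ), /, [, ], num }; R is nullable, continue.
[ is a terminal; add {[} and stop.

{ (, ), /, [, ], num }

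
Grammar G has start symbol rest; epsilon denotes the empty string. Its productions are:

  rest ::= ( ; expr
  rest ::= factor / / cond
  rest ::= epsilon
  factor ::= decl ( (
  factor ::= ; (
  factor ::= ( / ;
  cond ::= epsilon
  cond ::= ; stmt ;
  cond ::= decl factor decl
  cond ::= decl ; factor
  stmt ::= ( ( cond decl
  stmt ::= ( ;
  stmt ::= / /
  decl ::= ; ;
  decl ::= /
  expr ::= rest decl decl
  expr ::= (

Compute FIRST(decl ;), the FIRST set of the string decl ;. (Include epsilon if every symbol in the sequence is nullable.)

{ /, ; }

Add FIRST(decl) = { /, ; }; decl is not nullable, stop.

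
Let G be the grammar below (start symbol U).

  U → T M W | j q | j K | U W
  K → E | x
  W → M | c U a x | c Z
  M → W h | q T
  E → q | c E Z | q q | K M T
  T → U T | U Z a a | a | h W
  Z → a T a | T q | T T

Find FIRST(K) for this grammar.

{ c, q, x }

From K → E: add FIRST(E) = { c, q, x }.
K → x contributes {x}.
Union: FIRST(K) = { c, q, x }.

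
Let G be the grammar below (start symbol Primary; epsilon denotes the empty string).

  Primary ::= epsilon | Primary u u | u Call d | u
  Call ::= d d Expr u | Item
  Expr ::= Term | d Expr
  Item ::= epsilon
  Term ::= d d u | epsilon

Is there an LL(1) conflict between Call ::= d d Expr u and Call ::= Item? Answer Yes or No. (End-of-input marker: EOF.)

FIRST(d d Expr u) = { d } and FIRST(Item) = { epsilon }.
The second alternative is nullable and FOLLOW(Call) = { d } shares d with FIRST of the first — conflict.

Yes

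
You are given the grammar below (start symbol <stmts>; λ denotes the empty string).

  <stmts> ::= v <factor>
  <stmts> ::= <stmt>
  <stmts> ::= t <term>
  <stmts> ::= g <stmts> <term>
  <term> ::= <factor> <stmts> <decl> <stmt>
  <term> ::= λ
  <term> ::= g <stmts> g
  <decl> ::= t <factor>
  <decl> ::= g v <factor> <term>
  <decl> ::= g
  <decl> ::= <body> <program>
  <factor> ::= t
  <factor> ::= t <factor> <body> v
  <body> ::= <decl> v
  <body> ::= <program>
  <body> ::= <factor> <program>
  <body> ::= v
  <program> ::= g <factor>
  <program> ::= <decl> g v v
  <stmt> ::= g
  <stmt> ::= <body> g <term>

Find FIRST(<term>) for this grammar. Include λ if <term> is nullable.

{ g, t, λ }

From <term> ::= <factor> <stmts> <decl> <stmt>: add FIRST(<factor>) = { t }.
<term> ::= λ contributes λ.
<term> ::= g <stmts> g contributes {g}.
Union: FIRST(<term>) = { g, t, λ }.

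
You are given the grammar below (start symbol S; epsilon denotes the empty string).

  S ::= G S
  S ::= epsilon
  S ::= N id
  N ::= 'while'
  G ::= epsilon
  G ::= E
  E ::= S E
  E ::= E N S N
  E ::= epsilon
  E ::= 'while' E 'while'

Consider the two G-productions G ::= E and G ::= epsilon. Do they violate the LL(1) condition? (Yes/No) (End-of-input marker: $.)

FIRST(E) = { 'while', epsilon } and FIRST(epsilon) = { epsilon }.
Both alternatives are nullable, violating the LL(1) condition.

Yes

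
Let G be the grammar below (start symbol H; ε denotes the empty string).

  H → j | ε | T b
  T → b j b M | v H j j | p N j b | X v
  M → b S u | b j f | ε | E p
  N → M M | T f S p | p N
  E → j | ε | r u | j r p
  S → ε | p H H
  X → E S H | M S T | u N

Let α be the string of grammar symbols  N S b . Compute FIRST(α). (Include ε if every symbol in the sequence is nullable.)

Add FIRST(N)\{ε} = { b, j, p, r, u, v }; N is nullable, continue.
Add FIRST(S)\{ε} = { p }; S is nullable, continue.
b is a terminal; add {b} and stop.

{ b, j, p, r, u, v }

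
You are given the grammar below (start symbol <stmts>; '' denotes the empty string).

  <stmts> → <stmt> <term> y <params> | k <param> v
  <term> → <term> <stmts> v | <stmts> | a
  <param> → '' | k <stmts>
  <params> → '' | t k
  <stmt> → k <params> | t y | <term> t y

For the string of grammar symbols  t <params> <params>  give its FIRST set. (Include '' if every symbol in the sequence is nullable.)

t is a terminal; add {t} and stop.

{ t }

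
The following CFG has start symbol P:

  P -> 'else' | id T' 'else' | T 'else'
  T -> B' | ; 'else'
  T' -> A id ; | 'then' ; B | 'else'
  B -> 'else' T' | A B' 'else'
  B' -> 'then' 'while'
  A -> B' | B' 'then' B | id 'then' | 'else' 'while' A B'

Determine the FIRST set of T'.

From T' -> A id ;: add FIRST(A) = { 'else', 'then', id }.
T' -> 'then' ; B contributes {'then'}.
T' -> 'else' contributes {'else'}.
Union: FIRST(T') = { 'else', 'then', id }.

{ 'else', 'then', id }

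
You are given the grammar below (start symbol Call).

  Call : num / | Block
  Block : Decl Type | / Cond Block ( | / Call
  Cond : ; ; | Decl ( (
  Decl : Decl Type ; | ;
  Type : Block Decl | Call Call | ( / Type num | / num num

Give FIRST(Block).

{ /, ; }

From Block : Decl Type: add FIRST(Decl) = { ; }.
Block : / Cond Block ( contributes {/}.
Block : / Call contributes {/}.
Union: FIRST(Block) = { /, ; }.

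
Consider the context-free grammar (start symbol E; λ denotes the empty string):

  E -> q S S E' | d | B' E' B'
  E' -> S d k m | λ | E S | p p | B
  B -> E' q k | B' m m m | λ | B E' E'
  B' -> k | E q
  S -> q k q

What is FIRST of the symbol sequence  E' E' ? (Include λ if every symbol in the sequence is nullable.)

{ d, k, p, q, λ }

Add FIRST(E')\{λ} = { d, k, p, q }; E' is nullable, continue.
Add FIRST(E')\{λ} = { d, k, p, q }; E' is nullable, continue.
Every symbol is nullable, so include λ.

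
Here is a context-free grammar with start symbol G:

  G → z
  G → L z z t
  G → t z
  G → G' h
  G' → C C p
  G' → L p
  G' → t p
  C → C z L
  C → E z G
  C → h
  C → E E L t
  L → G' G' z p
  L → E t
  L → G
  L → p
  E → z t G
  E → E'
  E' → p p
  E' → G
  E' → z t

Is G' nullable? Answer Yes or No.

No nonterminal in this grammar is nullable.
No production of G' has an RHS whose symbols are all nullable, so G' is not nullable.

No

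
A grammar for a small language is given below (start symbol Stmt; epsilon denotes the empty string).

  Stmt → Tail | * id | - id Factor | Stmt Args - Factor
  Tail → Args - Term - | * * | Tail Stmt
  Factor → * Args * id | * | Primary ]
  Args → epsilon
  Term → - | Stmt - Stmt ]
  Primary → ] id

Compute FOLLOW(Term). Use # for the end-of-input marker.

In Tail → Args - Term -: add FIRST(-) = { - }.
Union: FOLLOW(Term) = { - }.

{ - }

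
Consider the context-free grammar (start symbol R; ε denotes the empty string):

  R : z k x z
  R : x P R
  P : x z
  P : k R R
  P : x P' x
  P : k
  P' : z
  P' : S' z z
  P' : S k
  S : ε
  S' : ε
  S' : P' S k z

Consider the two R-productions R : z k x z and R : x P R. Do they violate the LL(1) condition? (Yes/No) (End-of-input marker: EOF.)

FIRST(z k x z) = { z } and FIRST(x P R) = { x }.
The FIRST sets are disjoint and neither alternative is nullable — no conflict.

No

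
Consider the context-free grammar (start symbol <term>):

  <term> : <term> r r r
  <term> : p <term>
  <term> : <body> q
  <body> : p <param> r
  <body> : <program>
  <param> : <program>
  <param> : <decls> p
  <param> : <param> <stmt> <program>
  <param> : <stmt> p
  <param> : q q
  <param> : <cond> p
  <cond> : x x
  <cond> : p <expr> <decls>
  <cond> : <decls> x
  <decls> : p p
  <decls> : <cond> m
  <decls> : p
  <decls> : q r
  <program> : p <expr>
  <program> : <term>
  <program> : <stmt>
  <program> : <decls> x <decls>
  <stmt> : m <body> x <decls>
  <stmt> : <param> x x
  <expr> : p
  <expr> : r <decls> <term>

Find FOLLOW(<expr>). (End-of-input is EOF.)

{ m, p, q, r, x }

In <cond> : p <expr> <decls>: add FIRST(<decls>) = { p, q, x }.
In <program> : p <expr>: <expr> is at the end, add FOLLOW(<program>) = { m, p, q, r, x }.
Union: FOLLOW(<expr>) = { m, p, q, r, x }.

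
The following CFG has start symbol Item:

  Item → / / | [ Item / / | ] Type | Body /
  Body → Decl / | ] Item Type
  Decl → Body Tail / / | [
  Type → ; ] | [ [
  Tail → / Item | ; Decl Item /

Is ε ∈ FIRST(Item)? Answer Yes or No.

No nonterminal in this grammar is nullable.
No production of Item has an RHS whose symbols are all nullable, so Item is not nullable.

No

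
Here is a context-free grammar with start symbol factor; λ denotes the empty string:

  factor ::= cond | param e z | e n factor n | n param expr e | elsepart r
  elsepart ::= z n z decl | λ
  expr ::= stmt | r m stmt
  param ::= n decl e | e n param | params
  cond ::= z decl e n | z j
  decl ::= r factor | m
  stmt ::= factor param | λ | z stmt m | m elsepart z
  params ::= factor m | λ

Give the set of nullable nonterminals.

Directly nullable (have an λ-production): elsepart, stmt, params.
param ::= params with every symbol nullable, so param is nullable.
expr ::= stmt with every symbol nullable, so expr is nullable.
No other nonterminal has a production whose RHS symbols are all nullable.

{ elsepart, expr, param, params, stmt }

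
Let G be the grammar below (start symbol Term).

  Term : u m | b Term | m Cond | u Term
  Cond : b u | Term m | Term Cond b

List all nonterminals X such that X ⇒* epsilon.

{ } (none)

No nonterminal has an empty production or an RHS whose symbols are all nullable.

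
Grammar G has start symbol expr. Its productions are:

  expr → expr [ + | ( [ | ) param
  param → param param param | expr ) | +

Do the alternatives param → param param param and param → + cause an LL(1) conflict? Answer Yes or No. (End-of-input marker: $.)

Yes

FIRST(param param param) = { (, ), + } and FIRST(+) = { + }.
Both contain +, so the two alternatives are not disjoint — LL(1) conflict.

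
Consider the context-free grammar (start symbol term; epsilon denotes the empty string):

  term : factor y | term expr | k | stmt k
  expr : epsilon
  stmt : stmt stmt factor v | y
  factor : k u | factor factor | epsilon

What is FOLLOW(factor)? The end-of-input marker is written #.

{ k, v, y }

In term : factor y: add FIRST(y) = { y }.
In stmt : stmt stmt factor v: add FIRST(v) = { v }.
In factor : factor factor: add FIRST(factor)\{epsilon} = { k }.
  Since factor is nullable, also add FOLLOW(factor) = { k, v, y }.
In factor : factor factor: factor is at the end, add FOLLOW(factor) = { k, v, y }.
Union: FOLLOW(factor) = { k, v, y }.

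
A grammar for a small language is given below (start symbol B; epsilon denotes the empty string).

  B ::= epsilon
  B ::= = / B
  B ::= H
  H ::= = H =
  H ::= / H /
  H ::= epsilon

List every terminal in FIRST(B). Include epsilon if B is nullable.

{ /, =, epsilon }

B ::= epsilon contributes epsilon.
B ::= = / B contributes {=}.
From B ::= H: add FIRST(H) = { /, =, epsilon } (including epsilon since H is nullable).
Union: FIRST(B) = { /, =, epsilon }.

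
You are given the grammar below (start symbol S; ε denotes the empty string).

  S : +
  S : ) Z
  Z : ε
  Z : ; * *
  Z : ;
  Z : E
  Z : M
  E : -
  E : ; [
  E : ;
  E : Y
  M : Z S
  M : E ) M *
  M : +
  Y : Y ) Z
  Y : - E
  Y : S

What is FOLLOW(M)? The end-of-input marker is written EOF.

{ EOF, ), *, + }

In Z : M: M is at the end, add FOLLOW(Z) = { EOF, ), *, + }.
In M : E ) M *: add FIRST(*) = { * }.
Union: FOLLOW(M) = { EOF, ), *, + }.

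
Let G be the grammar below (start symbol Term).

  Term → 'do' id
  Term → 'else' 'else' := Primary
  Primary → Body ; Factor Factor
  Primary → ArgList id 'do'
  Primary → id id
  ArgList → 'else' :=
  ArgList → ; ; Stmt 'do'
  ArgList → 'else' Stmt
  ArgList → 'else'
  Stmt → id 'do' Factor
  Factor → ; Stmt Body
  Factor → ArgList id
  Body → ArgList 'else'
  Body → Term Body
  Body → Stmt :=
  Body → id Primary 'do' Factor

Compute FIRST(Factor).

{ 'else', ; }

Factor → ; Stmt Body contributes {;}.
From Factor → ArgList id: add FIRST(ArgList) = { 'else', ; }.
Union: FIRST(Factor) = { 'else', ; }.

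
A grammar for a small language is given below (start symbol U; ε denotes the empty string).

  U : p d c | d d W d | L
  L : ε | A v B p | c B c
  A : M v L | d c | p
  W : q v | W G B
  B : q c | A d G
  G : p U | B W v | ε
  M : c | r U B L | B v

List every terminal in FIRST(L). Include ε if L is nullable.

{ c, d, p, q, r, ε }

L : ε contributes ε.
From L : A v B p: add FIRST(A) = { c, d, p, q, r }.
L : c B c contributes {c}.
Union: FIRST(L) = { c, d, p, q, r, ε }.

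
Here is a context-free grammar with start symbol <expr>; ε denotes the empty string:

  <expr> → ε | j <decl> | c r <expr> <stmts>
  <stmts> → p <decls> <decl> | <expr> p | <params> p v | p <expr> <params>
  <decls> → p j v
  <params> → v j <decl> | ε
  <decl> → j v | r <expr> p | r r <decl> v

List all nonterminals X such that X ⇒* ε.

Directly nullable (have an ε-production): <expr>, <params>.
No other nonterminal has a production whose RHS symbols are all nullable.

{ <expr>, <params> }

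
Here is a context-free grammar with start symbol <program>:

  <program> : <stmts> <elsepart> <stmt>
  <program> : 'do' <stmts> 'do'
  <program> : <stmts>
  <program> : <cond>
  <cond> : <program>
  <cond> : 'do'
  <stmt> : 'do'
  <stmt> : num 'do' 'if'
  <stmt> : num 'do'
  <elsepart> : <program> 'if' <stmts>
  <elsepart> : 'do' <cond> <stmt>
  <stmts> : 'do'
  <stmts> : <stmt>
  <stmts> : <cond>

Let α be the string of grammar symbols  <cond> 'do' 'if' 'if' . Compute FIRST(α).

{ 'do', num }

Add FIRST(<cond>) = { 'do', num }; <cond> is not nullable, stop.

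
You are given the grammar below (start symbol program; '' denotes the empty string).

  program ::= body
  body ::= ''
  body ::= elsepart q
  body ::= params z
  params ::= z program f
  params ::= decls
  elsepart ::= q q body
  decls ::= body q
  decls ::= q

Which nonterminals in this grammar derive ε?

{ body, program }

Directly nullable (have an ''-production): body.
program ::= body with every symbol nullable, so program is nullable.
No other nonterminal has a production whose RHS symbols are all nullable.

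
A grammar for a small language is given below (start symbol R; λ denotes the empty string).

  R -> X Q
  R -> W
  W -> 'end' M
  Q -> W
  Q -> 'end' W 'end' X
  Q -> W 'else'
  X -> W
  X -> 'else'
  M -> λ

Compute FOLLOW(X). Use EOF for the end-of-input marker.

In R -> X Q: add FIRST(Q) = { 'end' }.
In Q -> 'end' W 'end' X: X is at the end, add FOLLOW(Q) = { EOF }.
Union: FOLLOW(X) = { EOF, 'end' }.

{ EOF, 'end' }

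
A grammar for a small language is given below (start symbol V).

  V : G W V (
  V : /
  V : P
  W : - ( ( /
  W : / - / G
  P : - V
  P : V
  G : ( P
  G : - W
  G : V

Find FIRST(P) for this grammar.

P : - V contributes {-}.
From P : V: add FIRST(V) = { (, -, / }.
Union: FIRST(P) = { (, -, / }.

{ (, -, / }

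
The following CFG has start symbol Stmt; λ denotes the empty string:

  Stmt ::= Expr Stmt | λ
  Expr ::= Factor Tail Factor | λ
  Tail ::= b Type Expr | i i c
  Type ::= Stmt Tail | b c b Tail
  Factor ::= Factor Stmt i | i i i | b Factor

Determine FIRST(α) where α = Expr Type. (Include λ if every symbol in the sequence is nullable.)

{ b, i }

Add FIRST(Expr)\{λ} = { b, i }; Expr is nullable, continue.
Add FIRST(Type) = { b, i }; Type is not nullable, stop.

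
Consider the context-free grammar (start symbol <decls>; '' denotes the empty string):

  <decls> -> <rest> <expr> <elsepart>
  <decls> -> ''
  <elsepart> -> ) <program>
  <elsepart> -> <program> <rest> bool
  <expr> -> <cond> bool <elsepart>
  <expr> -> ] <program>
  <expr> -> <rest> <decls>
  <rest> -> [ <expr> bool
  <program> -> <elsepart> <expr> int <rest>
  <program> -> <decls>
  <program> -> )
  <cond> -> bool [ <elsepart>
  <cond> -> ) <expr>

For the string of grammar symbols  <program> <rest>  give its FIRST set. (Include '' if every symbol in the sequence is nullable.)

Add FIRST(<program>)\{''} = { ), [ }; <program> is nullable, continue.
Add FIRST(<rest>) = { [ }; <rest> is not nullable, stop.

{ ), [ }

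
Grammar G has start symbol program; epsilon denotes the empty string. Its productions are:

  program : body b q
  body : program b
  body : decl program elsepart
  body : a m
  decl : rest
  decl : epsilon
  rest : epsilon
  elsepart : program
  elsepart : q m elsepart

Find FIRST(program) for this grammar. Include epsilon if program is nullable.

{ a }

From program : body b q: add FIRST(body) = { a }.
Union: FIRST(program) = { a }.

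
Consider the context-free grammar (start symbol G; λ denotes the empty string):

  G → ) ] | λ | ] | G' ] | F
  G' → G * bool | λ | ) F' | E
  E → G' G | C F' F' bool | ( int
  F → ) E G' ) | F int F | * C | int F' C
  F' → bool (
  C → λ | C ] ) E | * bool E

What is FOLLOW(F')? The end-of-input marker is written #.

In G' → ) F': F' is at the end, add FOLLOW(G') = { #, (, ), *, ], bool, int }.
In E → C F' F' bool: add FIRST(F' bool) = { bool }.
In E → C F' F' bool: add FIRST(bool) = { bool }.
In F → int F' C: add FIRST(C)\{λ} = { *, ] }.
  Since C is nullable, also add FOLLOW(F) = { #, (, ), *, ], bool, int }.
Union: FOLLOW(F') = { #, (, ), *, ], bool, int }.

{ #, (, ), *, ], bool, int }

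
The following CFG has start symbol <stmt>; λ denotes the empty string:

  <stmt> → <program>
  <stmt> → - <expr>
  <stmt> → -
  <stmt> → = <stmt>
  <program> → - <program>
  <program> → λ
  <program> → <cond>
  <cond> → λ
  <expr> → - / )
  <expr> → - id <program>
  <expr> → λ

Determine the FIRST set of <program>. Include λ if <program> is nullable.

{ -, λ }

<program> → - <program> contributes {-}.
<program> → λ contributes λ.
From <program> → <cond>: add FIRST(<cond>) = { λ } (including λ since <cond> is nullable).
Union: FIRST(<program>) = { -, λ }.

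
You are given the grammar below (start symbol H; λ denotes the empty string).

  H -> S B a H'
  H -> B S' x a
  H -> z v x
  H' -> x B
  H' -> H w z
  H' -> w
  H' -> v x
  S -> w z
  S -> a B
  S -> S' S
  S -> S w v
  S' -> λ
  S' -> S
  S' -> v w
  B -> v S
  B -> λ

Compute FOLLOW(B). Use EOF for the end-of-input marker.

{ EOF, a, v, w, x }

In H -> S B a H': add FIRST(a H') = { a }.
In H -> B S' x a: add FIRST(S' x a) = { a, v, w, x }.
In H' -> x B: B is at the end, add FOLLOW(H') = { EOF, w }.
In S -> a B: B is at the end, add FOLLOW(S) = { EOF, a, v, w, x }.
Union: FOLLOW(B) = { EOF, a, v, w, x }.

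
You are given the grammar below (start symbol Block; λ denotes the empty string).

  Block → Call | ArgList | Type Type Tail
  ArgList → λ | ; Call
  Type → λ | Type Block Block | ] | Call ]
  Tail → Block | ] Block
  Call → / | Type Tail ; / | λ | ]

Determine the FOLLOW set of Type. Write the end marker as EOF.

In Block → Type Type Tail: add FIRST(Type Tail)\{λ} = { /, ;, ] }.
  Since Type Tail is nullable, also add FOLLOW(Block) = { EOF, /, ;, ] }.
In Block → Type Type Tail: add FIRST(Tail)\{λ} = { /, ;, ] }.
  Since Tail is nullable, also add FOLLOW(Block) = { EOF, /, ;, ] }.
In Type → Type Block Block: add FIRST(Block Block)\{λ} = { /, ;, ] }.
  Since Block Block is nullable, also add FOLLOW(Type) = { EOF, /, ;, ] }.
In Call → Type Tail ; /: add FIRST(Tail ; /) = { /, ;, ] }.
Union: FOLLOW(Type) = { EOF, /, ;, ] }.

{ EOF, /, ;, ] }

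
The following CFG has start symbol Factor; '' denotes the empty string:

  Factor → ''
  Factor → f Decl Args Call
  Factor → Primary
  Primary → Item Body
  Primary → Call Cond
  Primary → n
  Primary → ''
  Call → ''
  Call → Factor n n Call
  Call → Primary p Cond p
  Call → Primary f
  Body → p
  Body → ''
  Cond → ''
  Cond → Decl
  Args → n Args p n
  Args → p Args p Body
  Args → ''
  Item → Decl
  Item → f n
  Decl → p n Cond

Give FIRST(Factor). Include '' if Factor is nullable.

{ f, n, p, '' }

Factor → '' contributes ''.
Factor → f Decl Args Call contributes {f}.
From Factor → Primary: add FIRST(Primary) = { f, n, p, '' } (including '' since Primary is nullable).
Union: FIRST(Factor) = { f, n, p, '' }.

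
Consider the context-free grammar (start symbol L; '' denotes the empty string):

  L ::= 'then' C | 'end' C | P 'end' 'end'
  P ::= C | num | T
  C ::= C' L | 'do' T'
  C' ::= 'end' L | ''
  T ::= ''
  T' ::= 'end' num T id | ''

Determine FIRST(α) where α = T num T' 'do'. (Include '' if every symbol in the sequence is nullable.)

{ num }

Add FIRST(T)\{''} = {  }; T is nullable, continue.
num is a terminal; add {num} and stop.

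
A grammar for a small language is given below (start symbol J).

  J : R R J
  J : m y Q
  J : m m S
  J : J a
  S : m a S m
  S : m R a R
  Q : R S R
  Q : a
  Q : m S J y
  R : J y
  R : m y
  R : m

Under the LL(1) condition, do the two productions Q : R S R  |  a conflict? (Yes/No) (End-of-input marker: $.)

FIRST(R S R) = { m } and FIRST(a) = { a }.
The FIRST sets are disjoint and neither alternative is nullable — no conflict.

No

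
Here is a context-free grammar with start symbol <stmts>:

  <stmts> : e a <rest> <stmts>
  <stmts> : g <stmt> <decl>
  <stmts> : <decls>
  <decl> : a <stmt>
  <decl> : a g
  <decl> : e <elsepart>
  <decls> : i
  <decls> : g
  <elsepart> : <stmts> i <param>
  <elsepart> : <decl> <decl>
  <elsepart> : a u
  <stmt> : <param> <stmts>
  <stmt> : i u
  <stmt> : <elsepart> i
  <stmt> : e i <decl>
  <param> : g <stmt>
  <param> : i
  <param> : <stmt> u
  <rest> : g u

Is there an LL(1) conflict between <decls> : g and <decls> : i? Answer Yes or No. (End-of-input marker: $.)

FIRST(g) = { g } and FIRST(i) = { i }.
The FIRST sets are disjoint and neither alternative is nullable — no conflict.

No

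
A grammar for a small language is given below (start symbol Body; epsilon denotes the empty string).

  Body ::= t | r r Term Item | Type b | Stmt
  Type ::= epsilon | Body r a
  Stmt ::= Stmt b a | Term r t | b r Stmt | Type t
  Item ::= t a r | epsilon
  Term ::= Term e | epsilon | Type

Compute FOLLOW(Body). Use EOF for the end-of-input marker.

{ EOF, r }

Body is the start symbol, so EOF ∈ FOLLOW(Body).
In Type ::= Body r a: add FIRST(r a) = { r }.
Union: FOLLOW(Body) = { EOF, r }.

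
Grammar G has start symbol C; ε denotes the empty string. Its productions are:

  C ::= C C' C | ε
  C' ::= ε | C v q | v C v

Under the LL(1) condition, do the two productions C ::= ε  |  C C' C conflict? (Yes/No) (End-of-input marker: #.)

Yes

FIRST(ε) = { ε } and FIRST(C C' C) = { v, ε }.
Both alternatives are nullable, violating the LL(1) condition.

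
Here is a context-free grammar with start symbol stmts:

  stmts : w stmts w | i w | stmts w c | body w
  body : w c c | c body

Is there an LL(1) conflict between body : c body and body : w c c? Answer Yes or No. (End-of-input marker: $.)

FIRST(c body) = { c } and FIRST(w c c) = { w }.
The FIRST sets are disjoint and neither alternative is nullable — no conflict.

No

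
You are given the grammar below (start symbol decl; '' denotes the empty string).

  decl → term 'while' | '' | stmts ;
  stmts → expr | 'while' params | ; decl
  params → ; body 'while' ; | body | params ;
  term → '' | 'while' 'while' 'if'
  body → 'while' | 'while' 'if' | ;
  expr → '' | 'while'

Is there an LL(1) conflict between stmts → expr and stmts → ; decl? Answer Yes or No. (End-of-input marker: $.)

FIRST(expr) = { 'while', '' } and FIRST(; decl) = { ; }.
The first alternative is nullable and FOLLOW(stmts) = { ; } shares ; with FIRST of the second — conflict.

Yes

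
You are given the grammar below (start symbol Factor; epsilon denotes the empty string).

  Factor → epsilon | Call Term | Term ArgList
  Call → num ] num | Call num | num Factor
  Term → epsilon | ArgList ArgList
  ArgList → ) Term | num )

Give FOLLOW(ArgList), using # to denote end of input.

In Factor → Term ArgList: ArgList is at the end, add FOLLOW(Factor) = { #, ), num }.
In Term → ArgList ArgList: add FIRST(ArgList) = { ), num }.
In Term → ArgList ArgList: ArgList is at the end, add FOLLOW(Term) = { #, ), num }.
Union: FOLLOW(ArgList) = { #, ), num }.

{ #, ), num }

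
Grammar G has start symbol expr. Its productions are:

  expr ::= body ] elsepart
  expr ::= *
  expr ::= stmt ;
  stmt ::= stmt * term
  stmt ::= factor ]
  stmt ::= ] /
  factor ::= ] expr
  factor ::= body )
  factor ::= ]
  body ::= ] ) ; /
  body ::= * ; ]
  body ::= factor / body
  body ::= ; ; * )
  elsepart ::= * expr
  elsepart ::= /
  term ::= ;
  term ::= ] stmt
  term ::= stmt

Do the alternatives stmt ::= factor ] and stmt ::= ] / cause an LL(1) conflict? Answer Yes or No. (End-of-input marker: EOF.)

Yes

FIRST(factor ]) = { *, ;, ] } and FIRST(] /) = { ] }.
Both contain ], so the two alternatives are not disjoint — LL(1) conflict.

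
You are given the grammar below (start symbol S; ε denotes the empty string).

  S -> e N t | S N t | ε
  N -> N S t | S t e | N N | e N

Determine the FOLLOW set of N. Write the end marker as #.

{ e, t }

In S -> e N t: add FIRST(t) = { t }.
In S -> S N t: add FIRST(t) = { t }.
In N -> N S t: add FIRST(S t) = { e, t }.
In N -> N N: add FIRST(N) = { e, t }.
In N -> N N: N is at the end, add FOLLOW(N) = { e, t }.
In N -> e N: N is at the end, add FOLLOW(N) = { e, t }.
Union: FOLLOW(N) = { e, t }.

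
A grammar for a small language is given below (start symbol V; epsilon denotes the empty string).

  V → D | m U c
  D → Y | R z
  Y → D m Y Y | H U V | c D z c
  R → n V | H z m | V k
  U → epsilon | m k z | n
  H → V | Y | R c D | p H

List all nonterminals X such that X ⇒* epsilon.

{ U }

Directly nullable (have an epsilon-production): U.
No other nonterminal has a production whose RHS symbols are all nullable.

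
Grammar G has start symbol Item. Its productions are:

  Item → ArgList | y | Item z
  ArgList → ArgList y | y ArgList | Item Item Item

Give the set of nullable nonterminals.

No nonterminal has an empty production or an RHS whose symbols are all nullable.

{ } (none)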